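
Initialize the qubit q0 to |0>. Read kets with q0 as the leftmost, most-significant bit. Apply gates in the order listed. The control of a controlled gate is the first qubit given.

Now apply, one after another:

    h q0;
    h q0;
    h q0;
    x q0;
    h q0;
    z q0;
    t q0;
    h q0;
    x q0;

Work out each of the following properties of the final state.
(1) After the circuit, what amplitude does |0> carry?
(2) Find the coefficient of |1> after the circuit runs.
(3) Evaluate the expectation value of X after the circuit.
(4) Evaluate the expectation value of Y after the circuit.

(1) The final state's coefficient on |0> equals sqrt(2)/2. Key observation: steps 3-6 multiply out to the identity, so the circuit reduces to the remaining gates.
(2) The amplitude on |1> is sqrt(2)/2.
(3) In the final state, X has expectation 1.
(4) The observable Y averages to 0.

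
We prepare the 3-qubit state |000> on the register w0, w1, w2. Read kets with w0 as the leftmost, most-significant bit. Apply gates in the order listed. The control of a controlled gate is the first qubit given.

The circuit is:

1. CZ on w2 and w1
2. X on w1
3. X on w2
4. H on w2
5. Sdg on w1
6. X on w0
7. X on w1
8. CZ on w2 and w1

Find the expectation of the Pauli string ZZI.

The observable ZZI averages to -1.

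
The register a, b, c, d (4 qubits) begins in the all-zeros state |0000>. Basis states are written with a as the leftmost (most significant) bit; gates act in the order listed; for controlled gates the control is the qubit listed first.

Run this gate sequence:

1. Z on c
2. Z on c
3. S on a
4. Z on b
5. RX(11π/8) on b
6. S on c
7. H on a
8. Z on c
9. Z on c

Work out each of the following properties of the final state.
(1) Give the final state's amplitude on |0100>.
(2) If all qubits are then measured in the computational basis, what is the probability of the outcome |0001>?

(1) |0100> carries amplitude -sqrt(2)*I*sin(5*pi/16)/2 in the final state.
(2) The probability of measuring |0001> is 0.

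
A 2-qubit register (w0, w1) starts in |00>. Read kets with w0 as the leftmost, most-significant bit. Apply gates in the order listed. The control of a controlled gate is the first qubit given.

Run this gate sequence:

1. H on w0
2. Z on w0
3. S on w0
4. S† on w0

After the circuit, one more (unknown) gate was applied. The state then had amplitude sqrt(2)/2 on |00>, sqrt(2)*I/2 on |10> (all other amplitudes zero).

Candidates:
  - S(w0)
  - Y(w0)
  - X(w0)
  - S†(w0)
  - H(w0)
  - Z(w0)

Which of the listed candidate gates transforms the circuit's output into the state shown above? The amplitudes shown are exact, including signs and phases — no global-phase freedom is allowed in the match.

The applied gate was S†(w0).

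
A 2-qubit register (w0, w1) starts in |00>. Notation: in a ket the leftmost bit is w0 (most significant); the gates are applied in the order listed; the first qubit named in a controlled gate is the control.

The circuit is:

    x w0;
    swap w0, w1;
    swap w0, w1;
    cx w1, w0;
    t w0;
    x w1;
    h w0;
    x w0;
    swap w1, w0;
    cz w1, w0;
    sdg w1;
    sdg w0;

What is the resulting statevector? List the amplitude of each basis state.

The final amplitudes are 0 on |00>, 0 on |01>, sqrt(2)*exp(3*I*pi/4)/2 on |10>, sqrt(2)*exp(I*pi/4)/2 on |11>.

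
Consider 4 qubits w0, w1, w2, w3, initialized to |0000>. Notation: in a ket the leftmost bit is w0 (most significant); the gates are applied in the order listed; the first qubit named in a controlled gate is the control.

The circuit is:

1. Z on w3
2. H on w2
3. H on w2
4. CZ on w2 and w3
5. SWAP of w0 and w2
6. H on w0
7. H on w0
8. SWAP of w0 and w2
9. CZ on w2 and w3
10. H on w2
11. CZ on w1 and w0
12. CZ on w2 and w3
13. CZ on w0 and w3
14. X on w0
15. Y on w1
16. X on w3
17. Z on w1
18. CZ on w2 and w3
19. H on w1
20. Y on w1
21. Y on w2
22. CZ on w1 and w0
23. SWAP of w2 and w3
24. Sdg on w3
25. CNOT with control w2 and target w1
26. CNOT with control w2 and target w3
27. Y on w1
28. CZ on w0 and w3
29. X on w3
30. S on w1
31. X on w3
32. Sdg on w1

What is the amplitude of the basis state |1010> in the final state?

|1010> carries amplitude -I/2 in the final state.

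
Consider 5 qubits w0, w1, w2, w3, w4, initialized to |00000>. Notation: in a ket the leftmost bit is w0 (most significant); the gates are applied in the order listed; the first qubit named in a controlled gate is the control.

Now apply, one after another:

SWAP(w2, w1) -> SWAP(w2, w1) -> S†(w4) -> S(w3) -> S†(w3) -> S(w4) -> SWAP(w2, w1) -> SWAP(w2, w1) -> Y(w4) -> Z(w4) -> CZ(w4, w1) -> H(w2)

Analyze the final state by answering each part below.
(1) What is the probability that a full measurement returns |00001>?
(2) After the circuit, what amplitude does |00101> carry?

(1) A full measurement returns |00001> with probability 1/2. Key observation: steps 1-8 multiply out to the identity, so the circuit reduces to the remaining gates.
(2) |00101> carries amplitude -sqrt(2)*I/2 in the final state.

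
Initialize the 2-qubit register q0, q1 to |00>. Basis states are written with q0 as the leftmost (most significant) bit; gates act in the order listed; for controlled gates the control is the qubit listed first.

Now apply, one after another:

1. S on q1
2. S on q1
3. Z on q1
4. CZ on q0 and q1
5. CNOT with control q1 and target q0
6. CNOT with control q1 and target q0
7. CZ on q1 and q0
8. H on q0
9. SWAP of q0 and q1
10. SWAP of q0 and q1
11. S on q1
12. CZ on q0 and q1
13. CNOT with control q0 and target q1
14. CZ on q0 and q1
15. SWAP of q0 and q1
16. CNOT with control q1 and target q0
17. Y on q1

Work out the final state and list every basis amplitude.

The final amplitudes are sqrt(2)*I/2 on |00>, sqrt(2)*I/2 on |01>, 0 on |10>, 0 on |11>. Key observation: the block from step 9 through step 10 cancels to the identity and can be dropped.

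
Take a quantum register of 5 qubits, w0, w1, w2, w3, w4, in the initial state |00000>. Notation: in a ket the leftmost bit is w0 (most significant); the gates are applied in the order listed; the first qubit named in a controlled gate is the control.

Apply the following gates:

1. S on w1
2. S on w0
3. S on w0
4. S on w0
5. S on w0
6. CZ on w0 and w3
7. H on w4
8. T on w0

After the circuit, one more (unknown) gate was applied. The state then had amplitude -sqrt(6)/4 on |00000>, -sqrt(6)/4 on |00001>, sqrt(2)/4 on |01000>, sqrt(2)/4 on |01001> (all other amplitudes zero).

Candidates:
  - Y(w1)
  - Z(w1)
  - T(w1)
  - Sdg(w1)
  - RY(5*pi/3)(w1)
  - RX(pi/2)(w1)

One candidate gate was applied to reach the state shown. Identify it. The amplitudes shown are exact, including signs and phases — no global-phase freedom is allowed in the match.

The unique candidate consistent with the amplitudes is RY(5*pi/3)(w1). Key observation: the block from step 2 through step 5 cancels to the identity and can be dropped.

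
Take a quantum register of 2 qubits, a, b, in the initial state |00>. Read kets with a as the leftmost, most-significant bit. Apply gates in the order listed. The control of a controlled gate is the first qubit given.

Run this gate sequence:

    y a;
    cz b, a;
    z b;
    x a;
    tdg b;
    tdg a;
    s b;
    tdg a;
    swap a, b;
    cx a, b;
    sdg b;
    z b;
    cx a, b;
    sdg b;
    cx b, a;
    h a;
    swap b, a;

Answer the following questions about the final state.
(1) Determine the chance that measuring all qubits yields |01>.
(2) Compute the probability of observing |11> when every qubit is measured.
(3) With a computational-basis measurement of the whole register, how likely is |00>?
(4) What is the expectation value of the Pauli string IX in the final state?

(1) A full measurement returns |01> with probability 1/2.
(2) Outcome |11> occurs with probability 0.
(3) A full measurement returns |00> with probability 1/2.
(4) In the final state, IX has expectation 1.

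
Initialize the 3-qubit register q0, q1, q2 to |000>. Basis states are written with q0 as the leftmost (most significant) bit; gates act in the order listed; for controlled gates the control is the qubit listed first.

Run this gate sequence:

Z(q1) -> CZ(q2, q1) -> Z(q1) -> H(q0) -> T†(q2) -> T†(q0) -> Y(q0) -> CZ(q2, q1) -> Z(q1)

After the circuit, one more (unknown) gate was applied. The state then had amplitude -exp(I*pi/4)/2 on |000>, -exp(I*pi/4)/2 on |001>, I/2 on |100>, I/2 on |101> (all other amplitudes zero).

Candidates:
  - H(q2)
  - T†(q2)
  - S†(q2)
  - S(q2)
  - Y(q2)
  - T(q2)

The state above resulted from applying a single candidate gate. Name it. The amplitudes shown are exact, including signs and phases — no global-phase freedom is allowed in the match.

The applied gate was H(q2).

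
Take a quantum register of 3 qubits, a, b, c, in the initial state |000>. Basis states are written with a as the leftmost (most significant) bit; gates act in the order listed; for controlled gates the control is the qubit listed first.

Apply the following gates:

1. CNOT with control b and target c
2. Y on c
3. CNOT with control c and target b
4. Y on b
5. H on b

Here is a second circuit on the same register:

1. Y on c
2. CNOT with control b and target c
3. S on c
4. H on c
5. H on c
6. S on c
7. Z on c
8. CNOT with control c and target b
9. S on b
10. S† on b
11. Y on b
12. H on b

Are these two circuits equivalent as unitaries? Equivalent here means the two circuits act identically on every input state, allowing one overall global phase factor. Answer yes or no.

No: there is an input state on which the two circuits produce genuinely different outputs (not merely differing by a phase).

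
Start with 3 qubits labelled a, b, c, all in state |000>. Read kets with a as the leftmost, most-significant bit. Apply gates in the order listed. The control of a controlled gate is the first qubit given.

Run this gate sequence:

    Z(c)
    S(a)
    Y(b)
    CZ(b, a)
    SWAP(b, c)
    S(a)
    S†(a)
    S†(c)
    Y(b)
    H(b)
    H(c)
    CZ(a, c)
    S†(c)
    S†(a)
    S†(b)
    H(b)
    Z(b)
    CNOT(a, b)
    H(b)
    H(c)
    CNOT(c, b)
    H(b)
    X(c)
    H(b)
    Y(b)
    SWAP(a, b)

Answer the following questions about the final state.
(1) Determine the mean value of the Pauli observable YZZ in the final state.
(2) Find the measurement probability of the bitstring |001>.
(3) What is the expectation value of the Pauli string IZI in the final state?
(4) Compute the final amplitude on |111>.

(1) The observable YZZ averages to 1. Key observation: gates 6-7 undo each other exactly, leaving only the rest of the circuit to track.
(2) Outcome |001> occurs with probability 1/4.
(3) In the final state, IZI has expectation 1.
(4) The final state's coefficient on |111> equals 0.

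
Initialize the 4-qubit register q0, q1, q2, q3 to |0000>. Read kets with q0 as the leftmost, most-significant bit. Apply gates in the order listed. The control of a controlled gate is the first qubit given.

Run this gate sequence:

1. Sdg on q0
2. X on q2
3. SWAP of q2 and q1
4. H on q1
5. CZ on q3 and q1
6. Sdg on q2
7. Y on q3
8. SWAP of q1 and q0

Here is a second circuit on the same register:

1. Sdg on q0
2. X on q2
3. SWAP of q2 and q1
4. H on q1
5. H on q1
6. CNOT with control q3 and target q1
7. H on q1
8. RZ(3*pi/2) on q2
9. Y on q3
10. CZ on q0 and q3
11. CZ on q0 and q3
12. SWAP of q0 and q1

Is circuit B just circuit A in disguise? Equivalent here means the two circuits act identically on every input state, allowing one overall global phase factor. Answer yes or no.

Yes — the two circuits implement the same unitary up to a global phase.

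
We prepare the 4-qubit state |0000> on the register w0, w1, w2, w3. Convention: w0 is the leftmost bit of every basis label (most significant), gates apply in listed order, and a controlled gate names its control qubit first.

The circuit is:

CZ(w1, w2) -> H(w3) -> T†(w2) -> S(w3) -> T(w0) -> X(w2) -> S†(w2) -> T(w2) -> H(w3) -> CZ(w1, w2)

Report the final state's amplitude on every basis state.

The resulting statevector has amplitude sqrt(2)/2 on |0010>, (-1 - I)*exp(I*pi/4)/2 on |0011>, and 0 on every other basis state.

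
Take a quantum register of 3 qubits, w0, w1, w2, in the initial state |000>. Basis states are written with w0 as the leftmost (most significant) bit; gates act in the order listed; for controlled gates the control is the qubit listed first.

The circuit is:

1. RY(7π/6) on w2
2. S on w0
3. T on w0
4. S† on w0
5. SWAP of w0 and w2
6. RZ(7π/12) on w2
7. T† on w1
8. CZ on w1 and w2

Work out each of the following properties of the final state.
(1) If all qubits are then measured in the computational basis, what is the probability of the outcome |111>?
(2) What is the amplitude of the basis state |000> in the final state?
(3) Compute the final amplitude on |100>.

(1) The probability of measuring |111> is 0.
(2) The amplitude on |000> is (-sqrt(2) + sqrt(6))*exp(17*I*pi/24)/4.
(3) The amplitude on |100> is (-sqrt(6) - sqrt(2))*exp(17*I*pi/24)/4.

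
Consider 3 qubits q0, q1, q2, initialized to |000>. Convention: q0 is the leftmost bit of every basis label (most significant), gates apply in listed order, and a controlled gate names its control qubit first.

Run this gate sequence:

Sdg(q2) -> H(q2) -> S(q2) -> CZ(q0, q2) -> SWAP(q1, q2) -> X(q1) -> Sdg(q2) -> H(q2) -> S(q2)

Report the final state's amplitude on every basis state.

After the circuit, the state carries amplitude I/2 on |000>, -1/2 on |001>, 1/2 on |010>, I/2 on |011>, 0 on |100>, 0 on |101>, 0 on |110>, 0 on |111>.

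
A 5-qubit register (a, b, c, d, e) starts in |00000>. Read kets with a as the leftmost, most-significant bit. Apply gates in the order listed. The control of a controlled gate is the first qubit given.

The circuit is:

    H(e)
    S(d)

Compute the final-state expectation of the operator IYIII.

The observable IYIII averages to 0.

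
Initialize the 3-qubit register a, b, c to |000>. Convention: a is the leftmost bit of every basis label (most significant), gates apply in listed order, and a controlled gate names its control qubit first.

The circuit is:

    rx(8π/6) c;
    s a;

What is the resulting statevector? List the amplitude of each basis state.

The final amplitudes are -1/2 on |000>, -sqrt(3)*I/2 on |001>, and 0 on every other basis state.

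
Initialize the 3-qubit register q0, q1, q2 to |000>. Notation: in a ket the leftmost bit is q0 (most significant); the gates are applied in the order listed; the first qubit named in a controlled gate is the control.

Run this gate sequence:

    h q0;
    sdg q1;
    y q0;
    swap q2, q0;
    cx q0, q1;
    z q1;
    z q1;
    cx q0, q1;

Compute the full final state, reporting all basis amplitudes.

After the circuit, the state carries amplitude -sqrt(2)*I/2 on |000>, sqrt(2)*I/2 on |001>, and 0 on every other basis state. Key observation: gates 5-8 undo each other exactly, leaving only the rest of the circuit to track.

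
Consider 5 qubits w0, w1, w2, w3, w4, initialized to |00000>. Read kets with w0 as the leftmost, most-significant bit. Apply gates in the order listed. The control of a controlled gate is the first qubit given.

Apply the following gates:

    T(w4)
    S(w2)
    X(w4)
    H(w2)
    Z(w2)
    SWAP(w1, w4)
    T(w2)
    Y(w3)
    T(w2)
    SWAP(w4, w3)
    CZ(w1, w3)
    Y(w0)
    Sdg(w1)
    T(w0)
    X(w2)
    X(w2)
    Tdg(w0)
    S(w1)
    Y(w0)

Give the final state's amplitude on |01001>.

|01001> carries amplitude sqrt(2)*I/2 in the final state. Key observation: gates 12-19 undo each other exactly, leaving only the rest of the circuit to track.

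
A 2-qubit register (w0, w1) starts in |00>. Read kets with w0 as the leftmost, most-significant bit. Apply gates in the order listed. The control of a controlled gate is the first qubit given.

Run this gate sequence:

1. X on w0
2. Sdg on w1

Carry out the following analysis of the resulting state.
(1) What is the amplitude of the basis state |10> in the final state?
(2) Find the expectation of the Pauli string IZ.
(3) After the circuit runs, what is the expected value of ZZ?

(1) The final state's coefficient on |10> equals 1.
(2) The expectation value of IZ is 1.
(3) In the final state, ZZ has expectation -1.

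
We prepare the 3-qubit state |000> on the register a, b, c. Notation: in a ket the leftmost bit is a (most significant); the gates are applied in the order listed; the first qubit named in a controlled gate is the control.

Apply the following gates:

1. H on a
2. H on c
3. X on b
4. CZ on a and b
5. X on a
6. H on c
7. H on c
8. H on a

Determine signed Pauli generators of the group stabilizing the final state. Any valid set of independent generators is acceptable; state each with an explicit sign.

The stabilizer group can be generated by +IIX, -ZII, -IZI, among other valid generating sets.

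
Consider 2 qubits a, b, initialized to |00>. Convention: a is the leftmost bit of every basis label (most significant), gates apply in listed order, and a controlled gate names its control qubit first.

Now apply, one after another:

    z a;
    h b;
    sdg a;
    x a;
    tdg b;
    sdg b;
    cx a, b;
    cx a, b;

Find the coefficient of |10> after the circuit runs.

The final state's coefficient on |10> equals sqrt(2)/2. Key observation: the block from step 7 through step 8 cancels to the identity and can be dropped.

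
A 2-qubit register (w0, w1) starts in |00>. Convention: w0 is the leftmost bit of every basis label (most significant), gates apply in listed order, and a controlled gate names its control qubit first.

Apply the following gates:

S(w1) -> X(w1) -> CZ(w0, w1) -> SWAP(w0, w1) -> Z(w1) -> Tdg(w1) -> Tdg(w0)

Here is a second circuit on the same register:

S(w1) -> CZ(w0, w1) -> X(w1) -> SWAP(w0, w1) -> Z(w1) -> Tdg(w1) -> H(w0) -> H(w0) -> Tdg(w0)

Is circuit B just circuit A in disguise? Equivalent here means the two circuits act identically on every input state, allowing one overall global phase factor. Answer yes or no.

No, they are not equivalent — no single phase factor reconciles the two unitaries.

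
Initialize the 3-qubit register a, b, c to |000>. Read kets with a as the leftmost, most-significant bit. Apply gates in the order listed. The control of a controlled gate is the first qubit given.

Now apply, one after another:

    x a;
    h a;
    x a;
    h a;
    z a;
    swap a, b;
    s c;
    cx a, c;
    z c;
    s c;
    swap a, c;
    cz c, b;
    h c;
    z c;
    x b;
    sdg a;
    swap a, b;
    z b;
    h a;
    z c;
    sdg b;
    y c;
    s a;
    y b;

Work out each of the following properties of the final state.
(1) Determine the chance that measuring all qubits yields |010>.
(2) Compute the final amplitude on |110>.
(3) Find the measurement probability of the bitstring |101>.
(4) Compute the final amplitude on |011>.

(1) Outcome |010> occurs with probability 1/4. Key observation: steps 2-5 multiply out to the identity, so the circuit reduces to the remaining gates.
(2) The final state's coefficient on |110> equals I/2.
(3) The probability of measuring |101> is 0.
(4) The amplitude on |011> is -1/2.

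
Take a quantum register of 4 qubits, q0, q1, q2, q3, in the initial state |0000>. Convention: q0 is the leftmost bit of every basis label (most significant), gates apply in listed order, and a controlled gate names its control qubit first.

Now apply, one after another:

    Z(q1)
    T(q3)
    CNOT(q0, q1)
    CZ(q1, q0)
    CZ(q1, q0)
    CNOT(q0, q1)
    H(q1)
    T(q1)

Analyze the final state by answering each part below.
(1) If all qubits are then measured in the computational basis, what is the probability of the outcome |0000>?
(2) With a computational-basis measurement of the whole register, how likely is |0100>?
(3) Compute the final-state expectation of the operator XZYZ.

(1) A full measurement returns |0000> with probability 1/2. Key observation: the block from step 3 through step 6 cancels to the identity and can be dropped.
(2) The probability of measuring |0100> is 1/2.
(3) In the final state, XZYZ has expectation 0.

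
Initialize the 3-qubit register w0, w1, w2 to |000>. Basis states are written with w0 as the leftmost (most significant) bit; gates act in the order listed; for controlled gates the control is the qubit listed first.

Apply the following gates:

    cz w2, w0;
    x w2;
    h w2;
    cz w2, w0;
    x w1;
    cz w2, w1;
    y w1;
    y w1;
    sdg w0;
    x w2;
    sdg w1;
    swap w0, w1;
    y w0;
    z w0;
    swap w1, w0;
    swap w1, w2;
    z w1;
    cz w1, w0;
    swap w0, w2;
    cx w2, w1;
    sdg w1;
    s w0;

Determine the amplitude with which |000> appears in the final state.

The final state's coefficient on |000> equals -sqrt(2)/2.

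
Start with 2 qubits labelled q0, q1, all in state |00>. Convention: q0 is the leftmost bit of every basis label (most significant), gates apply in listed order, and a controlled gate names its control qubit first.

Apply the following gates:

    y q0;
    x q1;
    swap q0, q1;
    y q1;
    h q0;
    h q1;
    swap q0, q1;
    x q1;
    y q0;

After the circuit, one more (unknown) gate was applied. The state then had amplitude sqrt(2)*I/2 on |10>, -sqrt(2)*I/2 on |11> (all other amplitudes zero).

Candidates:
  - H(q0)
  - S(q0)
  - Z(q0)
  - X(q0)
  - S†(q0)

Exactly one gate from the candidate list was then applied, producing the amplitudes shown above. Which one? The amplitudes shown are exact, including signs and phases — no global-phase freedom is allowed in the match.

The applied gate was H(q0).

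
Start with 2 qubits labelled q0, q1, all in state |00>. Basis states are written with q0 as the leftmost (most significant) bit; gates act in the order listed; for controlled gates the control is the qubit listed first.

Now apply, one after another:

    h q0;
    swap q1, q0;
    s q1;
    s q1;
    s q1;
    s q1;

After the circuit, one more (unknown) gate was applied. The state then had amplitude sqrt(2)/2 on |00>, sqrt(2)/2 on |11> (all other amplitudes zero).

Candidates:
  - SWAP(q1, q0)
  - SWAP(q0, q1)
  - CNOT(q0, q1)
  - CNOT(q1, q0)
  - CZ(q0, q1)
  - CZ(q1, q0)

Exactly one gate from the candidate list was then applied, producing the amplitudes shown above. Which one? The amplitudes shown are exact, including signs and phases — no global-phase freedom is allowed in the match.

The applied gate was CNOT(q1, q0). Key observation: the block from step 3 through step 6 cancels to the identity and can be dropped.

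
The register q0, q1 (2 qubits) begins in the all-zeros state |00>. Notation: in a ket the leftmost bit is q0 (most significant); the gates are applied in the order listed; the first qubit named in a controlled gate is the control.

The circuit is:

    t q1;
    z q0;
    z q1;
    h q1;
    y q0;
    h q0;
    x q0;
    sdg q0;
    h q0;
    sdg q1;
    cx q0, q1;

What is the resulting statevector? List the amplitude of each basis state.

After the circuit, the state carries amplitude sqrt(2)*(1 - I)/4 on |00>, sqrt(2)*(-1 - I)/4 on |01>, sqrt(2)*(-1 + I)/4 on |10>, sqrt(2)*(-1 - I)/4 on |11>.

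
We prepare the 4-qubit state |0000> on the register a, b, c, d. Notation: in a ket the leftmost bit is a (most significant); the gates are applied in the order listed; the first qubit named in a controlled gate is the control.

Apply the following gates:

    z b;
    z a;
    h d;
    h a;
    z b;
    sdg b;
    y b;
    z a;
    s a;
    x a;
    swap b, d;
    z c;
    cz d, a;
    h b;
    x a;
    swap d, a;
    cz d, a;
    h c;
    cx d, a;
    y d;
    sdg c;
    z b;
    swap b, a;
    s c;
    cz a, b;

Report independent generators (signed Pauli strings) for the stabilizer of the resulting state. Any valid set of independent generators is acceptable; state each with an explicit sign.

The final state is stabilized by the group generated by -IXIY, +IIXI, +ZIII, +IZIZ; other independent generating sets are equally valid.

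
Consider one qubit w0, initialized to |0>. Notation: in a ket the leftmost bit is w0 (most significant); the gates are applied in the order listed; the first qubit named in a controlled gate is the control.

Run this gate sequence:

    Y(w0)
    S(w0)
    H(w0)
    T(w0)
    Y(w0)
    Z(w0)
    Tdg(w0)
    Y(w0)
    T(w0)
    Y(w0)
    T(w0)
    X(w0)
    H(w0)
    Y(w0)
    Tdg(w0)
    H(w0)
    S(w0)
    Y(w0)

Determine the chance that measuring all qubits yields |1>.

Outcome |1> occurs with probability sqrt(2)/4 + 1/2.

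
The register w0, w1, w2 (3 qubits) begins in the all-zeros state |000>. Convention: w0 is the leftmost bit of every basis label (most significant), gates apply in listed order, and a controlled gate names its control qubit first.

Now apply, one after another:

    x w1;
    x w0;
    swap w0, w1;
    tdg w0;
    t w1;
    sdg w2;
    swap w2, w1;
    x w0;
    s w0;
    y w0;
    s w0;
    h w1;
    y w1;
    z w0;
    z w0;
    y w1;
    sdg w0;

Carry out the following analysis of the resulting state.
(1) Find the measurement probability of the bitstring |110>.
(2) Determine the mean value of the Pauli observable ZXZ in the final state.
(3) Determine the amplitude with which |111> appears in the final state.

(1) Outcome |110> occurs with probability 0.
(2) In the final state, ZXZ has expectation 1.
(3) The final state's coefficient on |111> equals sqrt(2)*I/2.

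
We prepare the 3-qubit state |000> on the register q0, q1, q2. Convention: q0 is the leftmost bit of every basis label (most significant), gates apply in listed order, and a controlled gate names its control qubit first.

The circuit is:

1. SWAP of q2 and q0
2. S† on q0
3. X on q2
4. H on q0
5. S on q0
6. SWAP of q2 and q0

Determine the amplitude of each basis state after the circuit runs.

The final amplitudes are sqrt(2)/2 on |100>, sqrt(2)*I/2 on |101>, and 0 on every other basis state.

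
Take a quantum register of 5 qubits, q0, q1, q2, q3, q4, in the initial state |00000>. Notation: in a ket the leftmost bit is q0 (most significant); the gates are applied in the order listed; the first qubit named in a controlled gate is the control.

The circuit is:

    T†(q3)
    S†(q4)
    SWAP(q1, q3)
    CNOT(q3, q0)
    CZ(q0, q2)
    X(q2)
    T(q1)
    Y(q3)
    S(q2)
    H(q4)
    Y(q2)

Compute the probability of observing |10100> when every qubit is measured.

A full measurement returns |10100> with probability 0.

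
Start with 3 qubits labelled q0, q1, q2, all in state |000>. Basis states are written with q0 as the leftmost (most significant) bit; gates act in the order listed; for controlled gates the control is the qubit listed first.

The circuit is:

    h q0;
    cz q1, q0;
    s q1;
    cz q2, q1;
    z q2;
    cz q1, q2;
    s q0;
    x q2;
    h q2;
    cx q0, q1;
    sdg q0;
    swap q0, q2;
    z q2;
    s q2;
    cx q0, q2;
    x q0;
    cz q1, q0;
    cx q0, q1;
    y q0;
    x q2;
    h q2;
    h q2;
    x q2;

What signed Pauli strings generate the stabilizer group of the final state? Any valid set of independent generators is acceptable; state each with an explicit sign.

The stabilizer group can be generated by -YII, +IXY, -IZZ, among other valid generating sets.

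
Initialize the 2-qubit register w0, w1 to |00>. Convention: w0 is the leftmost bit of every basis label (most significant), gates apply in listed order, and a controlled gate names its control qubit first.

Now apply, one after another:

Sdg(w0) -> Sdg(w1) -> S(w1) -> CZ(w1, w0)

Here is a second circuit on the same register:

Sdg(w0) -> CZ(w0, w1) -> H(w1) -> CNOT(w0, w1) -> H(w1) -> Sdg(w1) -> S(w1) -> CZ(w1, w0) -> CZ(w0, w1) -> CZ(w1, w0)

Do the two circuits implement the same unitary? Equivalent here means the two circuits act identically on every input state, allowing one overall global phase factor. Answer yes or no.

Yes, they are equivalent — the unitaries differ by at most a global phase.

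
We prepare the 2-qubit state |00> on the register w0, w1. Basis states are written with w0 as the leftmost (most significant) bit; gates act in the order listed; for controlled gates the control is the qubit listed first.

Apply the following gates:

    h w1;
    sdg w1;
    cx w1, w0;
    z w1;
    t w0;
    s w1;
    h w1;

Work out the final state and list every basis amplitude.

The final amplitudes are 1/2 on |00>, 1/2 on |01>, -exp(I*pi/4)/2 on |10>, exp(I*pi/4)/2 on |11>.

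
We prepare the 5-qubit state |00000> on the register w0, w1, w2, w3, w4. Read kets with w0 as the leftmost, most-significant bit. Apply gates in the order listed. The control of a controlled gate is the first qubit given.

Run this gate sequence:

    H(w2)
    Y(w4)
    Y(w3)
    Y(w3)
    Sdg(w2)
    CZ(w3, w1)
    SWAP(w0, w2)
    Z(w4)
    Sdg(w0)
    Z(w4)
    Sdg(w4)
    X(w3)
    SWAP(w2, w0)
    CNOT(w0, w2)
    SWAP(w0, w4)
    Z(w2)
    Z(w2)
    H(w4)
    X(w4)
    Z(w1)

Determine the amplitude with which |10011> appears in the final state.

The final state's coefficient on |10011> equals 1/2.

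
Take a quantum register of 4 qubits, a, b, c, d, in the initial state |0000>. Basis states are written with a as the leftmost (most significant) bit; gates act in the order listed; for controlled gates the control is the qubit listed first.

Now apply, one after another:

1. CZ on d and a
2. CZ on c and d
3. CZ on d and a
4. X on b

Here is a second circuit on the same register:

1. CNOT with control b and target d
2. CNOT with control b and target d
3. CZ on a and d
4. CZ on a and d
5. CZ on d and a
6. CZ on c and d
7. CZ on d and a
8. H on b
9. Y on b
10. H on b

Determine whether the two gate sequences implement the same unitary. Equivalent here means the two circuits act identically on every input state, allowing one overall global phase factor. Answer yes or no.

No — the two circuits implement different unitaries, even allowing a global phase.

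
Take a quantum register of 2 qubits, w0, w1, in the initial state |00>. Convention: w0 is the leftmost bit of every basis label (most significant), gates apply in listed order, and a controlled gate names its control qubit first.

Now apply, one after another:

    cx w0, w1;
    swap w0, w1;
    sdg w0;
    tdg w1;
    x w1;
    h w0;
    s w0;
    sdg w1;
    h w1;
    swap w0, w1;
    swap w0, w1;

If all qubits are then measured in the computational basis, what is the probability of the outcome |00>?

The probability of measuring |00> is 1/4. Key observation: the block from step 10 through step 11 cancels to the identity and can be dropped.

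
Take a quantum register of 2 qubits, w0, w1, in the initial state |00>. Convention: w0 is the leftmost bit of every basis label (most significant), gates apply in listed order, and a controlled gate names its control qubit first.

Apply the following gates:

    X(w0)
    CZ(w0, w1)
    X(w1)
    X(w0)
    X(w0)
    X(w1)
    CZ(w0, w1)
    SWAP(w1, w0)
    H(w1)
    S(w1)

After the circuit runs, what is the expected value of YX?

In the final state, YX has expectation 0. Key observation: steps 2-7 multiply out to the identity, so the circuit reduces to the remaining gates.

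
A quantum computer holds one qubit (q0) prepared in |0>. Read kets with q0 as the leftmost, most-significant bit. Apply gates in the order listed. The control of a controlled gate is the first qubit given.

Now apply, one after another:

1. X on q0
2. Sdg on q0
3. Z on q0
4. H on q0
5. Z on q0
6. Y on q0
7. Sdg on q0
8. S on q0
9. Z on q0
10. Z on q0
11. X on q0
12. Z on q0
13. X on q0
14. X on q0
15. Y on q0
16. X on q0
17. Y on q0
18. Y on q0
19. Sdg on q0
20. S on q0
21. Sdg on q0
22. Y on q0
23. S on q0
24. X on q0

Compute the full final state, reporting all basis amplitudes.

The resulting statevector has amplitude sqrt(2)*I/2 on |0>, -sqrt(2)*I/2 on |1>.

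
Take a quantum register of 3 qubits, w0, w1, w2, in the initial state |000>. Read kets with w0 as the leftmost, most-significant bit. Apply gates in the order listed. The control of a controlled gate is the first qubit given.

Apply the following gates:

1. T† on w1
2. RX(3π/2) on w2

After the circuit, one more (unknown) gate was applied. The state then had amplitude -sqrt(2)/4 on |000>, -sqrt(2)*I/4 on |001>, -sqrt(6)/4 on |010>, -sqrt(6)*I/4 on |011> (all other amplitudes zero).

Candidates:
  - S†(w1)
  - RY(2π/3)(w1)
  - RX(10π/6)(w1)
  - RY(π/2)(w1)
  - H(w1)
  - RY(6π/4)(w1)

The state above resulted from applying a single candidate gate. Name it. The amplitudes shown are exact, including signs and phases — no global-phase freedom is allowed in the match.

The unique candidate consistent with the amplitudes is RY(2π/3)(w1).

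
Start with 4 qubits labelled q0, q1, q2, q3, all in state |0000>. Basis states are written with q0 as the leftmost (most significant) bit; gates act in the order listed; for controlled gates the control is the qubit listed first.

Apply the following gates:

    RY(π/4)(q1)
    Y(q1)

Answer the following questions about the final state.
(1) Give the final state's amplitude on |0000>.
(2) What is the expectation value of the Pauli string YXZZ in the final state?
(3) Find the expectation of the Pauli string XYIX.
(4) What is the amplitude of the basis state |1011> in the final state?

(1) |0000> carries amplitude -I*sqrt(2 - sqrt(2))/2 in the final state.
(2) The observable YXZZ averages to 0.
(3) The observable XYIX averages to 0.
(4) The amplitude on |1011> is 0.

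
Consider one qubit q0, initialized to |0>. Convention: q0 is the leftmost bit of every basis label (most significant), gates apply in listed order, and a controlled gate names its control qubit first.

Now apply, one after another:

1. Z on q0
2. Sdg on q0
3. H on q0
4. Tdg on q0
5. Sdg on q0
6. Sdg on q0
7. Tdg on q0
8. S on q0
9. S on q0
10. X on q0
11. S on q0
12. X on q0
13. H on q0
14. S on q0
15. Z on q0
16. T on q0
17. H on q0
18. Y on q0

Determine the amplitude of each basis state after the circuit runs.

The resulting statevector has amplitude sqrt(2)*exp(3*I*pi/4)/2 on |0>, sqrt(2)*exp(3*I*pi/4)/2 on |1>.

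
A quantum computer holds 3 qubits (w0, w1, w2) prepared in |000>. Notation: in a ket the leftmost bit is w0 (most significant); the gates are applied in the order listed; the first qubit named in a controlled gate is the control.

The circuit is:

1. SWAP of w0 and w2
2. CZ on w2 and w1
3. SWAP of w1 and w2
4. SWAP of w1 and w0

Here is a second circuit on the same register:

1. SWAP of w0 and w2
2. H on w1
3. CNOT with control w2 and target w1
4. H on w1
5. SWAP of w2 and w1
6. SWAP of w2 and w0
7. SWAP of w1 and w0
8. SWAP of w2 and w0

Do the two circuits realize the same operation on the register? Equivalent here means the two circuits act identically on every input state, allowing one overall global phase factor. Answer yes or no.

No, they are not equivalent — no single phase factor reconciles the two unitaries.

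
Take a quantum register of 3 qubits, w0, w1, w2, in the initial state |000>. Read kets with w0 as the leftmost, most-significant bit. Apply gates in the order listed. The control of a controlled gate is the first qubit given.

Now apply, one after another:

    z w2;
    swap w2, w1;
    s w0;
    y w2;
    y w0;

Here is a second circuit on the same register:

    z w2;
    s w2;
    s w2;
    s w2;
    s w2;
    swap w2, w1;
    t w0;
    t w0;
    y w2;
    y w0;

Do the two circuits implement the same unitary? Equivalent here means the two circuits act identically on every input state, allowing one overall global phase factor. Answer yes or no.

Yes — the two circuits implement the same unitary up to a global phase.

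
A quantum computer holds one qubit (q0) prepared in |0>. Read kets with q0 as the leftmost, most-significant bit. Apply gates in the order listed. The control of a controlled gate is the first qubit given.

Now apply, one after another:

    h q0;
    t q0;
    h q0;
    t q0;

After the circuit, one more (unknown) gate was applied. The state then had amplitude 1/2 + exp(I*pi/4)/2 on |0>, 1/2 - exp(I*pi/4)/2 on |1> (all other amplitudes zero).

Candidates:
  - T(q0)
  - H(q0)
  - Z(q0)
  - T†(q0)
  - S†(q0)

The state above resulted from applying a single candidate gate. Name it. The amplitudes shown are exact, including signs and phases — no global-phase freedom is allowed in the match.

The unique candidate consistent with the amplitudes is T†(q0).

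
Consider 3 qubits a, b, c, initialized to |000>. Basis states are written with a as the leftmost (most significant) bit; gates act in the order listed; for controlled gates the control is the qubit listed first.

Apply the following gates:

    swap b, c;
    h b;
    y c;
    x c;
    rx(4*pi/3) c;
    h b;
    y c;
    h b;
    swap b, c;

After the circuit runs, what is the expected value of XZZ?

In the final state, XZZ has expectation 0.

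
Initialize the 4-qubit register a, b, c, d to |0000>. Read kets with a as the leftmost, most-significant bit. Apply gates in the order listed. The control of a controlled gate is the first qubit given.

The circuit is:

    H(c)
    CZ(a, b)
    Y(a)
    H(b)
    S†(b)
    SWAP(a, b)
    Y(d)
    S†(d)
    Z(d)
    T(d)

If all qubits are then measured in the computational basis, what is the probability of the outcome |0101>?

Outcome |0101> occurs with probability 1/4.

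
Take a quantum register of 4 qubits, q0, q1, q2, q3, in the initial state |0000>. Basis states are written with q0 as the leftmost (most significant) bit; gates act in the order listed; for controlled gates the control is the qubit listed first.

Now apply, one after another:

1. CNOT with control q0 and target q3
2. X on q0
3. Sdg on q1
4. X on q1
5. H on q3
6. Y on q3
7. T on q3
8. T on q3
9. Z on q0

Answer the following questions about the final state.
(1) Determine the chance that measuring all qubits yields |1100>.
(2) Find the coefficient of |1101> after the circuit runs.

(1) The probability of measuring |1100> is 1/2.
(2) The final state's coefficient on |1101> equals sqrt(2)/2.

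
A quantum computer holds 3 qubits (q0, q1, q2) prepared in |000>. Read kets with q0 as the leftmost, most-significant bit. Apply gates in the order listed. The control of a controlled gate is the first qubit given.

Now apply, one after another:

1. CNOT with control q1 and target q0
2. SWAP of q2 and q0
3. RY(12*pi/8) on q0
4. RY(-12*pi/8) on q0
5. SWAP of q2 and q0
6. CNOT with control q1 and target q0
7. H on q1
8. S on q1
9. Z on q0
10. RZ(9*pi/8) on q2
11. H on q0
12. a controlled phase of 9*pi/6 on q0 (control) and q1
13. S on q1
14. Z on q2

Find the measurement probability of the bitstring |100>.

The probability of measuring |100> is 1/4.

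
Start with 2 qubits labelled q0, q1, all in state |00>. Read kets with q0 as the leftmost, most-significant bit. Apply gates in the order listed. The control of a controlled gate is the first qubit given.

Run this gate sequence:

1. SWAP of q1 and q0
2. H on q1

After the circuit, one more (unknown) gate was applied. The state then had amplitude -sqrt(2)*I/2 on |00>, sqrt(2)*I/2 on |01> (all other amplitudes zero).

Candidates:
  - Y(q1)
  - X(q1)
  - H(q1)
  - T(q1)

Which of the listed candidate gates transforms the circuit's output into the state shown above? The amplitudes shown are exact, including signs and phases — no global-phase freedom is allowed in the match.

The unique candidate consistent with the amplitudes is Y(q1).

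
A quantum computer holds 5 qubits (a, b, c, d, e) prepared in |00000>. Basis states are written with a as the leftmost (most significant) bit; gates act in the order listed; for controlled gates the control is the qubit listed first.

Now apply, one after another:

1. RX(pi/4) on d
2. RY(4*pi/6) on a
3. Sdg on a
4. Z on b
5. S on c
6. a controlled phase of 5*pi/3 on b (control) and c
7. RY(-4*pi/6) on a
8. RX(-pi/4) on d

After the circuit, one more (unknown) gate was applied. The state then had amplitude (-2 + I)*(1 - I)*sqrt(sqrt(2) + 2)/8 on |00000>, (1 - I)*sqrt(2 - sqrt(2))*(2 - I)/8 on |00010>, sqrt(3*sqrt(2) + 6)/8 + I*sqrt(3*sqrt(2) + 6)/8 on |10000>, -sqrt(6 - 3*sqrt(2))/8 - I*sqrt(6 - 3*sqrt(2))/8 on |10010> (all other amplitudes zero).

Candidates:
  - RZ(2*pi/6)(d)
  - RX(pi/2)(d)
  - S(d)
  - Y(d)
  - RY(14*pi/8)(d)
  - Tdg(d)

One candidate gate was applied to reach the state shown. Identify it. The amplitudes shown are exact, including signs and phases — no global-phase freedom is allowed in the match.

The unique candidate consistent with the amplitudes is RY(14*pi/8)(d).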